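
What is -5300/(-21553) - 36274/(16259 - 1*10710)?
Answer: -752403822/119597597 ≈ -6.2911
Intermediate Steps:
-5300/(-21553) - 36274/(16259 - 1*10710) = -5300*(-1/21553) - 36274/(16259 - 10710) = 5300/21553 - 36274/5549 = -752403822/119597597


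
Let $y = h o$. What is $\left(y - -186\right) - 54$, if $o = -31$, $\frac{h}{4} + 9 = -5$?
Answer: $1868$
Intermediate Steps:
$h = -56$ ($h = -36 + 4 \left(-5\right) = -36 - 20 = -56$)
$y = 1736$ ($y = \left(-56\right) \left(-31\right) = 1736$)
$\left(y - -186\right) - 54 = \left(1736 - -186\right) - 54 = \left(1736 + 186\right) - 54 = 1922 - 54 = 1868$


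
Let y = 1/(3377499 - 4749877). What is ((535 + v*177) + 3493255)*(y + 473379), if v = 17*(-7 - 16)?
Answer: 2224797212915091163/1372378 ≈ 1.6211e+12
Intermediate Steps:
v = -391 (v = 17*(-23) = -391)
y = -1/1372378 (y = 1/(-1372378) = -1/1372378 ≈ -7.2866e-7)
((535 + v*177) + 3493255)*(y + 473379) = ((535 - 391*177) + 3493255)*(-1/1372378 + 473379) = ((535 - 69207) + 3493255)*(649654925261/1372378) = (-68672 + 3493255)*(649654925261/1372378) = 3424583*(649654925261/1372378) = 2224797212915091163/1372378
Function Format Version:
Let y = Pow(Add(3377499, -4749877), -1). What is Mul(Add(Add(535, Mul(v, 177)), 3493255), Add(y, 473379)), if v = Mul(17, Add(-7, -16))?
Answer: Rational(2224797212915091163, 1372378) ≈ 1.6211e+12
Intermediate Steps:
v = -391 (v = Mul(17, -23) = -391)
y = Rational(-1, 1372378) (y = Pow(-1372378, -1) = Rational(-1, 1372378) ≈ -7.2866e-7)
Mul(Add(Add(535, Mul(v, 177)), 3493255), Add(y, 473379)) = Mul(Add(Add(535, Mul(-391, 177)), 3493255), Add(Rational(-1, 1372378), 473379)) = Mul(Add(Add(535, -69207), 3493255), Rational(649654925261, 1372378)) = Mul(Add(-68672, 3493255), Rational(649654925261, 1372378)) = Mul(3424583, Rational(649654925261, 1372378)) = Rational(2224797212915091163, 1372378)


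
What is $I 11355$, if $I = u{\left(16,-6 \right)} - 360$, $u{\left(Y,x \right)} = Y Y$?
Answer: $-1180920$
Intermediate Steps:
$u{\left(Y,x \right)} = Y^{2}$
$I = -104$ ($I = 16^{2} - 360 = 256 - 360 = -104$)
$I 11355 = \left(-104\right) 11355 = -1180920$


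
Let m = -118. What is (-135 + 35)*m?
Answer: 11800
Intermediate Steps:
(-135 + 35)*m = (-135 + 35)*(-118) = -100*(-118) = 11800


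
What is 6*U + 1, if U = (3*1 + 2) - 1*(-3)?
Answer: 49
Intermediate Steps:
U = 8 (U = (3 + 2) + 3 = 5 + 3 = 8)
6*U + 1 = 6*8 + 1 = 48 + 1 = 49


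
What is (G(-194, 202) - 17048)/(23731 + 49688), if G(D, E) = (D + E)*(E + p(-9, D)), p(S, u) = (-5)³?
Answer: -16432/73419 ≈ -0.22381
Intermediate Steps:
p(S, u) = -125
G(D, E) = (-125 + E)*(D + E) (G(D, E) = (D + E)*(E - 125) = (D + E)*(-125 + E) = (-125 + E)*(D + E))
(G(-194, 202) - 17048)/(23731 + 49688) = ((202² - 125*(-194) - 125*202 - 194*202) - 17048)/(23731 + 49688) = ((40804 + 24250 - 25250 - 39188) - 17048)/73419 = (616 - 17048)*(1/73419) = -16432*1/73419 = -16432/73419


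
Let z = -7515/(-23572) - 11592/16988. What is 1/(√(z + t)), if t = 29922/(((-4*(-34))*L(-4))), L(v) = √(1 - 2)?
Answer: 2*√1276406121/(3*√(-206240889 - 124812496577*I)) ≈ 0.047632 + 0.047711*I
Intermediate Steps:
L(v) = I (L(v) = √(-1) = I)
z = -36395451/100110284 (z = -7515*(-1/23572) - 11592*1/16988 = 7515/23572 - 2898/4247 = -36395451/100110284 ≈ -0.36355)
t = -14961*I/68 (t = 29922/(((-4*(-34))*I)) = 29922/((136*I)) = 29922*(-I/136) = -14961*I/68 ≈ -220.01*I)
1/(√(z + t)) = 1/(√(-36395451/100110284 - 14961*I/68)) = (-36395451/100110284 - 14961*I/68)^(-½)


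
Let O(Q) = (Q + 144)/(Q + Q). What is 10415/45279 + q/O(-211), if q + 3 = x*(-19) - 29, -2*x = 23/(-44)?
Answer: -31048032437/133482492 ≈ -232.60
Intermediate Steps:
x = 23/88 (x = -23/(2*(-44)) = -23*(-1)/(2*44) = -½*(-23/44) = 23/88 ≈ 0.26136)
O(Q) = (144 + Q)/(2*Q) (O(Q) = (144 + Q)/((2*Q)) = (144 + Q)*(1/(2*Q)) = (144 + Q)/(2*Q))
q = -3253/88 (q = -3 + ((23/88)*(-19) - 29) = -3 + (-437/88 - 29) = -3 - 2989/88 = -3253/88 ≈ -36.966)
10415/45279 + q/O(-211) = 10415/45279 - 3253*(-422/(144 - 211))/88 = 10415*(1/45279) - 3253/(88*((½)*(-1/211)*(-67))) = 10415/45279 - 3253/(88*67/422) = 10415/45279 - 3253/88*422/67 = 10415/45279 - 686383/2948 = -31048032437/133482492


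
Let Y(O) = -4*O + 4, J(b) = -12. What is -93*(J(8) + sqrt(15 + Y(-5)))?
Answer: 1116 - 93*sqrt(39) ≈ 535.21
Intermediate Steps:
Y(O) = 4 - 4*O
-93*(J(8) + sqrt(15 + Y(-5))) = -93*(-12 + sqrt(15 + (4 - 4*(-5)))) = -93*(-12 + sqrt(15 + (4 + 20))) = -93*(-12 + sqrt(15 + 24)) = -93*(-12 + sqrt(39)) = 1116 - 93*sqrt(39)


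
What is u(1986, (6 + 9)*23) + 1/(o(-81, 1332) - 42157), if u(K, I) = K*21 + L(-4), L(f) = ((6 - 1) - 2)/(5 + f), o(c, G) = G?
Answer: 1702769924/40825 ≈ 41709.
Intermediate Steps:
L(f) = 3/(5 + f) (L(f) = (5 - 2)/(5 + f) = 3/(5 + f))
u(K, I) = 3 + 21*K (u(K, I) = K*21 + 3/(5 - 4) = 21*K + 3/1 = 21*K + 3*1 = 21*K + 3 = 3 + 21*K)
u(1986, (6 + 9)*23) + 1/(o(-81, 1332) - 42157) = (3 + 21*1986) + 1/(1332 - 42157) = (3 + 41706) + 1/(-40825) = 41709 - 1/40825 = 1702769924/40825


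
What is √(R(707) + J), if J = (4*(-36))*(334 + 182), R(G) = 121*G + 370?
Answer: 7*√237 ≈ 107.76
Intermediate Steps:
R(G) = 370 + 121*G
J = -74304 (J = -144*516 = -74304)
√(R(707) + J) = √((370 + 121*707) - 74304) = √((370 + 85547) - 74304) = √(85917 - 74304) = √11613 = 7*√237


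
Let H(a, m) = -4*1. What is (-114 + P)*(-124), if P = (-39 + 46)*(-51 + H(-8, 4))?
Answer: 61876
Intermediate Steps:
H(a, m) = -4
P = -385 (P = (-39 + 46)*(-51 - 4) = 7*(-55) = -385)
(-114 + P)*(-124) = (-114 - 385)*(-124) = -499*(-124) = 61876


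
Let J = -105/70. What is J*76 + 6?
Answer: -108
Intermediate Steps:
J = -3/2 (J = -105*1/70 = -3/2 ≈ -1.5000)
J*76 + 6 = -3/2*76 + 6 = -114 + 6 = -108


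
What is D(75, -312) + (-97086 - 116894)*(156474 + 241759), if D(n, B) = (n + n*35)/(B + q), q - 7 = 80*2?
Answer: -2471203023400/29 ≈ -8.5214e+10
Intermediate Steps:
q = 167 (q = 7 + 80*2 = 7 + 160 = 167)
D(n, B) = 36*n/(167 + B) (D(n, B) = (n + n*35)/(B + 167) = (n + 35*n)/(167 + B) = (36*n)/(167 + B) = 36*n/(167 + B))
D(75, -312) + (-97086 - 116894)*(156474 + 241759) = 36*75/(167 - 312) + (-97086 - 116894)*(156474 + 241759) = 36*75/(-145) - 213980*398233 = 36*75*(-1/145) - 85213897340 = -540/29 - 85213897340 = -2471203023400/29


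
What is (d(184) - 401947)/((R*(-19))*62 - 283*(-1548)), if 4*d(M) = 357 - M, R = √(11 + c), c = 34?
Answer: -19563066935/21317238364 - 946885235*√5/127903430184 ≈ -0.93427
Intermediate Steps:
R = 3*√5 (R = √(11 + 34) = √45 = 3*√5 ≈ 6.7082)
d(M) = 357/4 - M/4 (d(M) = (357 - M)/4 = 357/4 - M/4)
(d(184) - 401947)/((R*(-19))*62 - 283*(-1548)) = ((357/4 - ¼*184) - 401947)/(((3*√5)*(-19))*62 - 283*(-1548)) = ((357/4 - 46) - 401947)/(-57*√5*62 + 438084) = (173/4 - 401947)/(-3534*√5 + 438084) = -1607615/(4*(438084 - 3534*√5))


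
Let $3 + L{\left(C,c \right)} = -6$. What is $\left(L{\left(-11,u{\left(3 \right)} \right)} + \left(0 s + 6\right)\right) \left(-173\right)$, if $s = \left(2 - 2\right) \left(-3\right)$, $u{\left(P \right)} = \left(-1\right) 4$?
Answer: $519$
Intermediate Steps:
$u{\left(P \right)} = -4$
$L{\left(C,c \right)} = -9$ ($L{\left(C,c \right)} = -3 - 6 = -9$)
$s = 0$ ($s = 0 \left(-3\right) = 0$)
$\left(L{\left(-11,u{\left(3 \right)} \right)} + \left(0 s + 6\right)\right) \left(-173\right) = \left(-9 + \left(0 \cdot 0 + 6\right)\right) \left(-173\right) = \left(-9 + \left(0 + 6\right)\right) \left(-173\right) = \left(-9 + 6\right) \left(-173\right) = \left(-3\right) \left(-173\right) = 519$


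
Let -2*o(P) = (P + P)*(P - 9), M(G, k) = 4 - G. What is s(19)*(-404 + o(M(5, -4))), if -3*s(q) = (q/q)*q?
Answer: 2622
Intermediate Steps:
o(P) = -P*(-9 + P) (o(P) = -(P + P)*(P - 9)/2 = -2*P*(-9 + P)/2 = -P*(-9 + P))
s(q) = -q/3 (s(q) = -q/q*q/3 = -q/3)
s(19)*(-404 + o(M(5, -4))) = (-⅓*19)*(-404 + (4 - 1*5)*(9 - (4 - 1*5))) = -19*(-404 + (4 - 5)*(9 - (4 - 5)))/3 = -19*(-404 - (9 - 1*(-1)))/3 = -19*(-404 - (9 + 1))/3 = -19*(-404 - 1*10)/3 = -19*(-404 - 10)/3 = -19/3*(-414) = 2622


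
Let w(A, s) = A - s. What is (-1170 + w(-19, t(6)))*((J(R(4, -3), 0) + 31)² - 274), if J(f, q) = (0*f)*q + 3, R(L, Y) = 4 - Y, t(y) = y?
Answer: -1053990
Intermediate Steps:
J(f, q) = 3 (J(f, q) = 0*q + 3 = 0 + 3 = 3)
(-1170 + w(-19, t(6)))*((J(R(4, -3), 0) + 31)² - 274) = (-1170 + (-19 - 1*6))*((3 + 31)² - 274) = (-1170 + (-19 - 6))*(34² - 274) = (-1170 - 25)*(1156 - 274) = -1195*882 = -1053990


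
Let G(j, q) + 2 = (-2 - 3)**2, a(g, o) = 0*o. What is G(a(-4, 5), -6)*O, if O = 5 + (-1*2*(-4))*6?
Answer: 1219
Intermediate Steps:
a(g, o) = 0
G(j, q) = 23 (G(j, q) = -2 + (-2 - 3)**2 = -2 + (-5)**2 = -2 + 25 = 23)
O = 53 (O = 5 - 2*(-4)*6 = 5 + 8*6 = 5 + 48 = 53)
G(a(-4, 5), -6)*O = 23*53 = 1219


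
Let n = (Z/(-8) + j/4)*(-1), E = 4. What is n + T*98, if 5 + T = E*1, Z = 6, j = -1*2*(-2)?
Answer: -393/4 ≈ -98.250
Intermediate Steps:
j = 4 (j = -2*(-2) = 4)
n = -1/4 (n = (6/(-8) + 4/4)*(-1) = (6*(-1/8) + 4*(1/4))*(-1) = (-3/4 + 1)*(-1) = (1/4)*(-1) = -1/4 ≈ -0.25000)
T = -1 (T = -5 + 4*1 = -5 + 4 = -1)
n + T*98 = -1/4 - 1*98 = -1/4 - 98 = -393/4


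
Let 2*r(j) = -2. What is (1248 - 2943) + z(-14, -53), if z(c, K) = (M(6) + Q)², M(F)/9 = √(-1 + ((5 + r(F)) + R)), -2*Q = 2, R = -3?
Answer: -1694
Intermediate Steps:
Q = -1 (Q = -½*2 = -1)
r(j) = -1 (r(j) = (½)*(-2) = -1)
M(F) = 0 (M(F) = 9*√(-1 + ((5 - 1) - 3)) = 9*√(-1 + (4 - 3)) = 9*√(-1 + 1) = 9*√0 = 9*0 = 0)
z(c, K) = 1 (z(c, K) = (0 - 1)² = (-1)² = 1)
(1248 - 2943) + z(-14, -53) = (1248 - 2943) + 1 = -1695 + 1 = -1694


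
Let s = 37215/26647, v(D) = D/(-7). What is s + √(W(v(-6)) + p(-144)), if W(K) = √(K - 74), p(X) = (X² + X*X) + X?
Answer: 37215/26647 + 4*√(126567 + 7*I*√14)/7 ≈ 204.69 + 0.021035*I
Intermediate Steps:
p(X) = X + 2*X² (p(X) = (X² + X²) + X = 2*X² + X = X + 2*X²)
v(D) = -D/7 (v(D) = D*(-⅐) = -D/7)
s = 37215/26647 (s = 37215*(1/26647) = 37215/26647 ≈ 1.3966)
W(K) = √(-74 + K)
s + √(W(v(-6)) + p(-144)) = 37215/26647 + √(√(-74 - ⅐*(-6)) - 144*(1 + 2*(-144))) = 37215/26647 + √(√(-74 + 6/7) - 144*(1 - 288)) = 37215/26647 + √(√(-512/7) - 144*(-287)) = 37215/26647 + √(16*I*√14/7 + 41328) = 37215/26647 + √(41328 + 16*I*√14/7)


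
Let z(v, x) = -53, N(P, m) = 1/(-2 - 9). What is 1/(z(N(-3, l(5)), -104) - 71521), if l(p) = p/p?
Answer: -1/71574 ≈ -1.3972e-5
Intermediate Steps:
l(p) = 1
N(P, m) = -1/11 (N(P, m) = 1/(-11) = -1/11)
1/(z(N(-3, l(5)), -104) - 71521) = 1/(-53 - 71521) = 1/(-71574) = -1/71574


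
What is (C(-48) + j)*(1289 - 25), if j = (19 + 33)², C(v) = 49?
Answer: 3479792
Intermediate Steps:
j = 2704 (j = 52² = 2704)
(C(-48) + j)*(1289 - 25) = (49 + 2704)*(1289 - 25) = 2753*1264 = 3479792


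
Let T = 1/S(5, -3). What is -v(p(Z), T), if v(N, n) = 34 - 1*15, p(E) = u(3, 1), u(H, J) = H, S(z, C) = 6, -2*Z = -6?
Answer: -19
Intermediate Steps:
Z = 3 (Z = -1/2*(-6) = 3)
p(E) = 3
T = 1/6 ≈ 0.16667
v(N, n) = 19 (v(N, n) = 34 - 15 = 19)
-v(p(Z), T) = -1*19 = -19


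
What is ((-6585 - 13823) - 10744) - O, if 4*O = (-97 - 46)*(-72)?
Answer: -33726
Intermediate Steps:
O = 2574 (O = ((-97 - 46)*(-72))/4 = (-143*(-72))/4 = (¼)*10296 = 2574)
((-6585 - 13823) - 10744) - O = ((-6585 - 13823) - 10744) - 1*2574 = (-20408 - 10744) - 2574 = -31152 - 2574 = -33726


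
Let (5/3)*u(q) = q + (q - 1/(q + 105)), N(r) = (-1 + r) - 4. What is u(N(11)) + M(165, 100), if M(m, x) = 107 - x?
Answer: 2626/185 ≈ 14.195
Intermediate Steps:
N(r) = -5 + r
u(q) = -3/(5*(105 + q)) + 6*q/5 (u(q) = 3*(q + (q - 1/(q + 105)))/5 = 3*(q + (q - 1/(105 + q)))/5 = 3*(-1/(105 + q) + 2*q)/5 = -3/(5*(105 + q)) + 6*q/5)
u(N(11)) + M(165, 100) = 3*(-1 + 2*(-5 + 11)² + 210*(-5 + 11))/(5*(105 + (-5 + 11))) + (107 - 1*100) = 3*(-1 + 2*6² + 210*6)/(5*(105 + 6)) + (107 - 100) = (⅗)*(-1 + 2*36 + 1260)/111 + 7 = (⅗)*(1/111)*(-1 + 72 + 1260) + 7 = (⅗)*(1/111)*1331 + 7 = 1331/185 + 7 = 2626/185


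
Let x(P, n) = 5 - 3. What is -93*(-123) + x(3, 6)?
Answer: 11441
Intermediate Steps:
x(P, n) = 2
-93*(-123) + x(3, 6) = -93*(-123) + 2 = 11439 + 2 = 11441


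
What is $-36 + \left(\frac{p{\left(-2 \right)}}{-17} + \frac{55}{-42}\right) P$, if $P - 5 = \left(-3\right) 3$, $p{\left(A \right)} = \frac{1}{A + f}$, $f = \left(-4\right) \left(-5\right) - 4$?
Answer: $- \frac{1568}{51} \approx -30.745$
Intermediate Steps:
$f = 16$ ($f = 20 - 4 = 16$)
$p{\left(A \right)} = \frac{1}{16 + A}$ ($p{\left(A \right)} = \frac{1}{A + 16} = \frac{1}{16 + A}$)
$P = -4$ ($P = 5 - 9 = -4$)
$-36 + \left(\frac{p{\left(-2 \right)}}{-17} + \frac{55}{-42}\right) P = -36 + \left(\frac{1}{\left(16 - 2\right) \left(-17\right)} + \frac{55}{-42}\right) \left(-4\right) = -36 + \left(\frac{1}{14} \left(- \frac{1}{17}\right) + 55 \left(- \frac{1}{42}\right)\right) \left(-4\right) = -36 + \left(\frac{1}{14} \left(- \frac{1}{17}\right) - \frac{55}{42}\right) \left(-4\right) = -36 + \left(- \frac{1}{238} - \frac{55}{42}\right) \left(-4\right) = -36 - - \frac{268}{51} = -36 + \frac{268}{51} = - \frac{1568}{51}$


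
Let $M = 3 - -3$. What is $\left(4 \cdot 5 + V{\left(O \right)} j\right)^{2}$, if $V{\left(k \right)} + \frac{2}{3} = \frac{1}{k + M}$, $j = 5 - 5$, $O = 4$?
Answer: $400$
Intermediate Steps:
$M = 6$ ($M = 3 + 3 = 6$)
$j = 0$ ($j = 5 - 5 = 0$)
$V{\left(k \right)} = - \frac{2}{3} + \frac{1}{6 + k}$ ($V{\left(k \right)} = - \frac{2}{3} + \frac{1}{k + 6} = - \frac{2}{3} + \frac{1}{6 + k}$)
$\left(4 \cdot 5 + V{\left(O \right)} j\right)^{2} = \left(4 \cdot 5 + \frac{-9 - 8}{3 \left(6 + 4\right)} 0\right)^{2} = \left(20 + \frac{-9 - 8}{3 \cdot 10} \cdot 0\right)^{2} = \left(20 + \frac{1}{3} \cdot \frac{1}{10} \left(-17\right) 0\right)^{2} = \left(20 - 0\right)^{2} = \left(20 + 0\right)^{2} = 20^{2} = 400$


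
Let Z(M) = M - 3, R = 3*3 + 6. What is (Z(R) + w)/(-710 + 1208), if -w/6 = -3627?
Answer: 3629/83 ≈ 43.723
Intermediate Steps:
R = 15 (R = 9 + 6 = 15)
w = 21762 (w = -6*(-3627) = 21762)
Z(M) = -3 + M
(Z(R) + w)/(-710 + 1208) = ((-3 + 15) + 21762)/(-710 + 1208) = (12 + 21762)/498 = 21774*(1/498) = 3629/83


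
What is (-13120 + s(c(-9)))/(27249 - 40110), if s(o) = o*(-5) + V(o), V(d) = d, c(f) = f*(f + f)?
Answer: 13768/12861 ≈ 1.0705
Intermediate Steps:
c(f) = 2*f² (c(f) = f*(2*f) = 2*f²)
s(o) = -4*o (s(o) = o*(-5) + o = -5*o + o = -4*o)
(-13120 + s(c(-9)))/(27249 - 40110) = (-13120 - 8*(-9)²)/(27249 - 40110) = (-13120 - 8*81)/(-12861) = (-13120 - 4*162)*(-1/12861) = (-13120 - 648)*(-1/12861) = -13768*(-1/12861) = 13768/12861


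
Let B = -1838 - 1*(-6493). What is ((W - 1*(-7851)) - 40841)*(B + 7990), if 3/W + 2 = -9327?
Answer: -3891672150885/9329 ≈ -4.1716e+8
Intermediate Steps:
B = 4655 (B = -1838 + 6493 = 4655)
W = -3/9329 (W = 3/(-2 - 9327) = 3/(-9329) = 3*(-1/9329) = -3/9329 ≈ -0.00032158)
((W - 1*(-7851)) - 40841)*(B + 7990) = ((-3/9329 - 1*(-7851)) - 40841)*(4655 + 7990) = ((-3/9329 + 7851) - 40841)*12645 = (73241976/9329 - 40841)*12645 = -307763713/9329*12645 = -3891672150885/9329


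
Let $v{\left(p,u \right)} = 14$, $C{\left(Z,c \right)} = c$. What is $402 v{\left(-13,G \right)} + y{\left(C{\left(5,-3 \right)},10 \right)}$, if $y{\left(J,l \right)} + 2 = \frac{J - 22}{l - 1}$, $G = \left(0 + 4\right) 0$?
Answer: $\frac{50609}{9} \approx 5623.2$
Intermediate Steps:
$G = 0$ ($G = 4 \cdot 0 = 0$)
$y{\left(J,l \right)} = -2 + \frac{-22 + J}{-1 + l}$ ($y{\left(J,l \right)} = -2 + \frac{J - 22}{l - 1} = -2 + \frac{-22 + J}{-1 + l}$)
$402 v{\left(-13,G \right)} + y{\left(C{\left(5,-3 \right)},10 \right)} = 402 \cdot 14 + \frac{-20 - 3 - 20}{-1 + 10} = 5628 + \frac{-20 - 3 - 20}{9} = 5628 + \frac{1}{9} \left(-43\right) = 5628 - \frac{43}{9} = \frac{50609}{9}$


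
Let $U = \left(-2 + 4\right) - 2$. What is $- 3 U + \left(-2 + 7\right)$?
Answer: $5$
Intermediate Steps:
$U = 0$ ($U = 2 - 2 = 0$)
$- 3 U + \left(-2 + 7\right) = \left(-3\right) 0 + \left(-2 + 7\right) = 0 + 5 = 5$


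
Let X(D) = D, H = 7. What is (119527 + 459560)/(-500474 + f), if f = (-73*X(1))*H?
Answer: -64343/55665 ≈ -1.1559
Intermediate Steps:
f = -511 (f = -73*1*7 = -73*7 = -511)
(119527 + 459560)/(-500474 + f) = (119527 + 459560)/(-500474 - 511) = 579087/(-500985) = 579087*(-1/500985) = -64343/55665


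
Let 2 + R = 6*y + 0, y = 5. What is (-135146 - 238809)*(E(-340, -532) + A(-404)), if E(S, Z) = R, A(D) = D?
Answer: 140607080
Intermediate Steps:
R = 28 (R = -2 + (6*5 + 0) = -2 + (30 + 0) = -2 + 30 = 28)
E(S, Z) = 28
(-135146 - 238809)*(E(-340, -532) + A(-404)) = (-135146 - 238809)*(28 - 404) = -373955*(-376) = 140607080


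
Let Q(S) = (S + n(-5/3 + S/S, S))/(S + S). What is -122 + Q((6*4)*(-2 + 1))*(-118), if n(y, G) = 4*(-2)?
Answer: -602/3 ≈ -200.67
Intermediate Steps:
n(y, G) = -8
Q(S) = (-8 + S)/(2*S) (Q(S) = (S - 8)/(S + S) = (-8 + S)/((2*S)) = (-8 + S)*(1/(2*S)) = (-8 + S)/(2*S))
-122 + Q((6*4)*(-2 + 1))*(-118) = -122 + ((-8 + (6*4)*(-2 + 1))/(2*(((6*4)*(-2 + 1)))))*(-118) = -122 + ((-8 + 24*(-1))/(2*((24*(-1)))))*(-118) = -122 + ((½)*(-8 - 24)/(-24))*(-118) = -122 + ((½)*(-1/24)*(-32))*(-118) = -122 + (⅔)*(-118) = -122 - 236/3 = -602/3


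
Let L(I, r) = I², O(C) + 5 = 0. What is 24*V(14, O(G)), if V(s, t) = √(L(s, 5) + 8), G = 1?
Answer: 48*√51 ≈ 342.79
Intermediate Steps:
O(C) = -5 (O(C) = -5 + 0 = -5)
V(s, t) = √(8 + s²) (V(s, t) = √(s² + 8) = √(8 + s²))
24*V(14, O(G)) = 24*√(8 + 14²) = 24*√(8 + 196) = 24*√204 = 24*(2*√51) = 48*√51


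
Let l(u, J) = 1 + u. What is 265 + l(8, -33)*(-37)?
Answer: -68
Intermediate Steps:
265 + l(8, -33)*(-37) = 265 + (1 + 8)*(-37) = 265 + 9*(-37) = 265 - 333 = -68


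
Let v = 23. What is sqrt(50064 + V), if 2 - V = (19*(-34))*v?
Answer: 2*sqrt(16231) ≈ 254.80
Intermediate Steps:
V = 14860 (V = 2 - 19*(-34)*23 = 2 - (-646)*23 = 2 - 1*(-14858) = 2 + 14858 = 14860)
sqrt(50064 + V) = sqrt(50064 + 14860) = sqrt(64924) = 2*sqrt(16231)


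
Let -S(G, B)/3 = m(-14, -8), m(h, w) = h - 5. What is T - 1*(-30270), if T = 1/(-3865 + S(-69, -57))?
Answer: 115268159/3808 ≈ 30270.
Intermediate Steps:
m(h, w) = -5 + h
S(G, B) = 57 (S(G, B) = -3*(-5 - 14) = -3*(-19) = 57)
T = -1/3808 (T = 1/(-3865 + 57) = 1/(-3808) = -1/3808 ≈ -0.00026261)
T - 1*(-30270) = -1/3808 - 1*(-30270) = -1/3808 + 30270 = 115268159/3808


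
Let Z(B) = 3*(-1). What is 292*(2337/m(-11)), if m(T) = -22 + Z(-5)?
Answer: -682404/25 ≈ -27296.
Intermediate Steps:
Z(B) = -3
m(T) = -25 (m(T) = -22 - 3 = -25)
292*(2337/m(-11)) = 292*(2337/(-25)) = 292*(2337*(-1/25)) = 292*(-2337/25) = -682404/25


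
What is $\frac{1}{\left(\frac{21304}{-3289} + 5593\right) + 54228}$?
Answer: $\frac{3289}{196729965} \approx 1.6718 \cdot 10^{-5}$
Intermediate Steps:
$\frac{1}{\left(\frac{21304}{-3289} + 5593\right) + 54228} = \frac{1}{\left(21304 \left(- \frac{1}{3289}\right) + 5593\right) + 54228} = \frac{1}{\left(- \frac{21304}{3289} + 5593\right) + 54228} = \frac{1}{\frac{18374073}{3289} + 54228} = \frac{1}{\frac{196729965}{3289}} = \frac{3289}{196729965}$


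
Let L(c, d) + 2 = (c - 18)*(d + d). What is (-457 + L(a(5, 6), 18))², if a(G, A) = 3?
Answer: 998001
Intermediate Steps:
L(c, d) = -2 + 2*d*(-18 + c) (L(c, d) = -2 + (c - 18)*(d + d) = -2 + (-18 + c)*(2*d) = -2 + 2*d*(-18 + c))
(-457 + L(a(5, 6), 18))² = (-457 + (-2 - 36*18 + 2*3*18))² = (-457 + (-2 - 648 + 108))² = (-457 - 542)² = (-999)² = 998001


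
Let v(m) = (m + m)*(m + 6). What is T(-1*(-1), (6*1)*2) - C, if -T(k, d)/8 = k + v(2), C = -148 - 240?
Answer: 124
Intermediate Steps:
C = -388
v(m) = 2*m*(6 + m) (v(m) = (2*m)*(6 + m) = 2*m*(6 + m))
T(k, d) = -256 - 8*k (T(k, d) = -8*(k + 2*2*(6 + 2)) = -8*(k + 2*2*8) = -8*(k + 32) = -8*(32 + k) = -256 - 8*k)
T(-1*(-1), (6*1)*2) - C = (-256 - (-8)*(-1)) - 1*(-388) = (-256 - 8*1) + 388 = (-256 - 8) + 388 = -264 + 388 = 124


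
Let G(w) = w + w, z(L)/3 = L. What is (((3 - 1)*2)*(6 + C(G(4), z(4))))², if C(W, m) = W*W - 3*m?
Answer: 18496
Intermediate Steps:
z(L) = 3*L
G(w) = 2*w
C(W, m) = W² - 3*m
(((3 - 1)*2)*(6 + C(G(4), z(4))))² = (((3 - 1)*2)*(6 + ((2*4)² - 9*4)))² = ((2*2)*(6 + (8² - 3*12)))² = (4*(6 + (64 - 36)))² = (4*(6 + 28))² = (4*34)² = 136² = 18496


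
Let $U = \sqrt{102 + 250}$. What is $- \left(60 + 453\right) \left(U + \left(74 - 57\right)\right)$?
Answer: $-8721 - 2052 \sqrt{22} \approx -18346.0$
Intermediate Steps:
$U = 4 \sqrt{22}$ ($U = \sqrt{352} = 4 \sqrt{22} \approx 18.762$)
$- \left(60 + 453\right) \left(U + \left(74 - 57\right)\right) = - \left(60 + 453\right) \left(4 \sqrt{22} + \left(74 - 57\right)\right) = - 513 \left(4 \sqrt{22} + 17\right) = - 513 \left(17 + 4 \sqrt{22}\right) = - (8721 + 2052 \sqrt{22}) = -8721 - 2052 \sqrt{22}$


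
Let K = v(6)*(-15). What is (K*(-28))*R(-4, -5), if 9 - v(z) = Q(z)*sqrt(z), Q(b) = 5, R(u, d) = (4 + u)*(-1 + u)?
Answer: 0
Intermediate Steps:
R(u, d) = (-1 + u)*(4 + u)
v(z) = 9 - 5*sqrt(z)
K = -135 + 75*sqrt(6) (K = (9 - 5*sqrt(6))*(-15) = -135 + 75*sqrt(6) ≈ 48.712)
(K*(-28))*R(-4, -5) = ((-135 + 75*sqrt(6))*(-28))*(-4 + (-4)**2 + 3*(-4)) = (3780 - 2100*sqrt(6))*(-4 + 16 - 12) = (3780 - 2100*sqrt(6))*0 = 0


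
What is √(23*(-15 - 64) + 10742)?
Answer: 5*√357 ≈ 94.472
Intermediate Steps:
√(23*(-15 - 64) + 10742) = √(23*(-79) + 10742) = √(-1817 + 10742) = √8925 = 5*√357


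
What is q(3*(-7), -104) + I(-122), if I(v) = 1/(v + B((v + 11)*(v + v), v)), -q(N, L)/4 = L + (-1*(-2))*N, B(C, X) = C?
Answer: 15745809/26962 ≈ 584.00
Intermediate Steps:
q(N, L) = -8*N - 4*L (q(N, L) = -4*(L + (-1*(-2))*N) = -4*(L + 2*N) = -8*N - 4*L)
I(v) = 1/(v + 2*v*(11 + v)) (I(v) = 1/(v + (v + 11)*(v + v)) = 1/(v + (11 + v)*(2*v)) = 1/(v + 2*v*(11 + v)))
q(3*(-7), -104) + I(-122) = (-24*(-7) - 4*(-104)) + 1/((-122)*(23 + 2*(-122))) = (-8*(-21) + 416) - 1/(122*(23 - 244)) = (168 + 416) - 1/122/(-221) = 584 - 1/122*(-1/221) = 584 + 1/26962 = 15745809/26962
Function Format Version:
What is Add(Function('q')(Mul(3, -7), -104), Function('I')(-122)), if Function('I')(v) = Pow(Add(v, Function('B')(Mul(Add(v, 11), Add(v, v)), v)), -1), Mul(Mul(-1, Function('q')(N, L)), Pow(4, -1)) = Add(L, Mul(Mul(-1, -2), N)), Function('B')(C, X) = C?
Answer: Rational(15745809, 26962) ≈ 584.00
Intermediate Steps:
Function('q')(N, L) = Add(Mul(-8, N), Mul(-4, L)) (Function('q')(N, L) = Mul(-4, Add(L, Mul(Mul(-1, -2), N))) = Mul(-4, Add(L, Mul(2, N))) = Add(Mul(-8, N), Mul(-4, L)))
Function('I')(v) = Pow(Add(v, Mul(2, v, Add(11, v))), -1) (Function('I')(v) = Pow(Add(v, Mul(Add(v, 11), Add(v, v))), -1) = Pow(Add(v, Mul(Add(11, v), Mul(2, v))), -1) = Pow(Add(v, Mul(2, v, Add(11, v))), -1))
Add(Function('q')(Mul(3, -7), -104), Function('I')(-122)) = Add(Add(Mul(-8, Mul(3, -7)), Mul(-4, -104)), Mul(Pow(-122, -1), Pow(Add(23, Mul(2, -122)), -1))) = Add(Add(Mul(-8, -21), 416), Mul(Rational(-1, 122), Pow(Add(23, -244), -1))) = Add(Add(168, 416), Mul(Rational(-1, 122), Pow(-221, -1))) = Add(584, Mul(Rational(-1, 122), Rational(-1, 221))) = Add(584, Rational(1, 26962)) = Rational(15745809, 26962)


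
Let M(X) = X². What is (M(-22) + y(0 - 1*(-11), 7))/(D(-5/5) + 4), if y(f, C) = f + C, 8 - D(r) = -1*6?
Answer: 251/9 ≈ 27.889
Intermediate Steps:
D(r) = 14 (D(r) = 8 - (-1)*6 = 8 - 1*(-6) = 8 + 6 = 14)
y(f, C) = C + f
(M(-22) + y(0 - 1*(-11), 7))/(D(-5/5) + 4) = ((-22)² + (7 + (0 - 1*(-11))))/(14 + 4) = (484 + (7 + (0 + 11)))/18 = (484 + (7 + 11))*(1/18) = (484 + 18)*(1/18) = 502*(1/18) = 251/9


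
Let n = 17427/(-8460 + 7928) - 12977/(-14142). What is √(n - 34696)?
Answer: I*√122857795531755921/1880886 ≈ 186.35*I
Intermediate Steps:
n = -119774435/3761772 (n = 17427/(-532) - 12977*(-1/14142) = 17427*(-1/532) + 12977/14142 = -17427/532 + 12977/14142 = -119774435/3761772 ≈ -31.840)
√(n - 34696) = √(-119774435/3761772 - 34696) = √(-130638215747/3761772) = I*√122857795531755921/1880886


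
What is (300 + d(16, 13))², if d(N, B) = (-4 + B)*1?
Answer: 95481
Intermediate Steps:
d(N, B) = -4 + B
(300 + d(16, 13))² = (300 + (-4 + 13))² = (300 + 9)² = 309² = 95481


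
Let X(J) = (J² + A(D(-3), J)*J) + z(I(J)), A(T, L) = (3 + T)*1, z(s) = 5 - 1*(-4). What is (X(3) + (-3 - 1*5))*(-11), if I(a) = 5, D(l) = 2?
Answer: -275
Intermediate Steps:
z(s) = 9 (z(s) = 5 + 4 = 9)
A(T, L) = 3 + T
X(J) = 9 + J² + 5*J (X(J) = (J² + (3 + 2)*J) + 9 = (J² + 5*J) + 9 = 9 + J² + 5*J)
(X(3) + (-3 - 1*5))*(-11) = ((9 + 3² + 5*3) + (-3 - 1*5))*(-11) = ((9 + 9 + 15) + (-3 - 5))*(-11) = (33 - 8)*(-11) = 25*(-11) = -275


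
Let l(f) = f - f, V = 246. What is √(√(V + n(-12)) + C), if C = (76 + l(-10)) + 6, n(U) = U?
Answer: √(82 + 3*√26) ≈ 9.8639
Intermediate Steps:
l(f) = 0
C = 82 (C = (76 + 0) + 6 = 76 + 6 = 82)
√(√(V + n(-12)) + C) = √(√(246 - 12) + 82) = √(√234 + 82) = √(3*√26 + 82) = √(82 + 3*√26)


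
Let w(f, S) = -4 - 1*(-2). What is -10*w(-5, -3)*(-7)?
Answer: -140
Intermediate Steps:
w(f, S) = -2 (w(f, S) = -4 + 2 = -2)
-10*w(-5, -3)*(-7) = -10*(-2)*(-7) = 20*(-7) = -140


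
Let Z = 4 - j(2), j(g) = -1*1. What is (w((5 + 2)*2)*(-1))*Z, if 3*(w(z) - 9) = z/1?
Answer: -205/3 ≈ -68.333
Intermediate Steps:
j(g) = -1
Z = 5 (Z = 4 - 1*(-1) = 4 + 1 = 5)
w(z) = 9 + z/3 (w(z) = 9 + (z/1)/3 = 9 + (z*1)/3 = 9 + z/3)
(w((5 + 2)*2)*(-1))*Z = ((9 + ((5 + 2)*2)/3)*(-1))*5 = ((9 + (7*2)/3)*(-1))*5 = ((9 + (⅓)*14)*(-1))*5 = ((9 + 14/3)*(-1))*5 = ((41/3)*(-1))*5 = -41/3*5 = -205/3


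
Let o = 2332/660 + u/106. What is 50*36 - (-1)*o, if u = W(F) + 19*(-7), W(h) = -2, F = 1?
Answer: 2865593/1590 ≈ 1802.3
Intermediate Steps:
u = -135 (u = -2 + 19*(-7) = -2 - 133 = -135)
o = 3593/1590 (o = 2332/660 - 135/106 = 2332*(1/660) - 135*1/106 = 53/15 - 135/106 = 3593/1590 ≈ 2.2597)
50*36 - (-1)*o = 50*36 - (-1)*3593/1590 = 1800 - 1*(-3593/1590) = 1800 + 3593/1590 = 2865593/1590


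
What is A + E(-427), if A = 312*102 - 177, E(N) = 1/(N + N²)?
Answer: 5756652595/181902 ≈ 31647.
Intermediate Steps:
A = 31647 (A = 31824 - 177 = 31647)
A + E(-427) = 31647 + 1/((-427)*(1 - 427)) = 31647 - 1/427/(-426) = 31647 - 1/427*(-1/426) = 31647 + 1/181902 = 5756652595/181902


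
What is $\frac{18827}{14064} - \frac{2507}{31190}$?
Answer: $\frac{275977841}{219328080} \approx 1.2583$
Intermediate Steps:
$\frac{18827}{14064} - \frac{2507}{31190} = \frac{275977841}{219328080}$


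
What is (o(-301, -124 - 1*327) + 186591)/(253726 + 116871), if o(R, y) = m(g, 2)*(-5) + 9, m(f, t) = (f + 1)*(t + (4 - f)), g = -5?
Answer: 186820/370597 ≈ 0.50411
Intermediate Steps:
m(f, t) = (1 + f)*(4 + t - f)
o(R, y) = 229 (o(R, y) = (4 + 2 - 1*(-5)**2 + 3*(-5) - 5*2)*(-5) + 9 = (4 + 2 - 1*25 - 15 - 10)*(-5) + 9 = (4 + 2 - 25 - 15 - 10)*(-5) + 9 = -44*(-5) + 9 = 220 + 9 = 229)
(o(-301, -124 - 1*327) + 186591)/(253726 + 116871) = (229 + 186591)/(253726 + 116871) = 186820/370597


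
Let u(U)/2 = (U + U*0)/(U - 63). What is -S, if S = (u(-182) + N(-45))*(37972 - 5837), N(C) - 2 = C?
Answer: 9338431/7 ≈ 1.3341e+6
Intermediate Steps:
N(C) = 2 + C
u(U) = 2*U/(-63 + U) (u(U) = 2*((U + U*0)/(U - 63)) = 2*((U + 0)/(-63 + U)) = 2*(U/(-63 + U)) = 2*U/(-63 + U))
S = -9338431/7 (S = (2*(-182)/(-63 - 182) + (2 - 45))*(37972 - 5837) = (2*(-182)/(-245) - 43)*32135 = (2*(-182)*(-1/245) - 43)*32135 = (52/35 - 43)*32135 = -1453/35*32135 = -9338431/7 ≈ -1.3341e+6)
-S = -1*(-9338431/7) = 9338431/7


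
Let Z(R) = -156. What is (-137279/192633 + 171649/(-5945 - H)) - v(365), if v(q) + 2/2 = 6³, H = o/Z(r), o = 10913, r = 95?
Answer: -43242138988070/176549492931 ≈ -244.93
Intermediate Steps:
H = -10913/156 (H = 10913/(-156) = 10913*(-1/156) = -10913/156 ≈ -69.955)
v(q) = 215 (v(q) = -1 + 6³ = -1 + 216 = 215)
(-137279/192633 + 171649/(-5945 - H)) - v(365) = (-137279/192633 + 171649/(-5945 - 1*(-10913/156))) - 1*215 = (-137279*1/192633 + 171649/(-5945 + 10913/156)) - 215 = (-137279/192633 + 171649/(-916507/156)) - 215 = (-137279/192633 + 171649*(-156/916507)) - 215 = (-137279/192633 - 26777244/916507) - 215 = -5283998007905/176549492931 - 215 = -43242138988070/176549492931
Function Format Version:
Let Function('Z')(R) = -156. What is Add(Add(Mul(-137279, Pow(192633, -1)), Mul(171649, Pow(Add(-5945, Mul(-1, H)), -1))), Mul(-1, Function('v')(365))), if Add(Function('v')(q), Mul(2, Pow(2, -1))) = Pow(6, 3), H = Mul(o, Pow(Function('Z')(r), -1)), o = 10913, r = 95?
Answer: Rational(-43242138988070, 176549492931) ≈ -244.93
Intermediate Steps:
H = Rational(-10913, 156) (H = Mul(10913, Pow(-156, -1)) = Mul(10913, Rational(-1, 156)) = Rational(-10913, 156) ≈ -69.955)
Function('v')(q) = 215 (Function('v')(q) = Add(-1, Pow(6, 3)) = Add(-1, 216) = 215)
Add(Add(Mul(-137279, Pow(192633, -1)), Mul(171649, Pow(Add(-5945, Mul(-1, H)), -1))), Mul(-1, Function('v')(365))) = Add(Add(Mul(-137279, Pow(192633, -1)), Mul(171649, Pow(Add(-5945, Mul(-1, Rational(-10913, 156))), -1))), Mul(-1, 215)) = Add(Add(Mul(-137279, Rational(1, 192633)), Mul(171649, Pow(Add(-5945, Rational(10913, 156)), -1))), -215) = Add(Add(Rational(-137279, 192633), Mul(171649, Pow(Rational(-916507, 156), -1))), -215) = Add(Add(Rational(-137279, 192633), Mul(171649, Rational(-156, 916507))), -215) = Add(Add(Rational(-137279, 192633), Rational(-26777244, 916507)), -215) = Add(Rational(-5283998007905, 176549492931), -215) = Rational(-43242138988070, 176549492931)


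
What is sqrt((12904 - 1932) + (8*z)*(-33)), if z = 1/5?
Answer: 2*sqrt(68245)/5 ≈ 104.49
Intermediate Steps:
z = 1/5 ≈ 0.20000
sqrt((12904 - 1932) + (8*z)*(-33)) = sqrt((12904 - 1932) + (8*(1/5))*(-33)) = sqrt(10972 + (8/5)*(-33)) = sqrt(10972 - 264/5) = sqrt(54596/5) = 2*sqrt(68245)/5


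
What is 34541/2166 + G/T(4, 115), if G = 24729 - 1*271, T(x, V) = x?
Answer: 6639274/1083 ≈ 6130.4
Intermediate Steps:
G = 24458 (G = 24729 - 271 = 24458)
34541/2166 + G/T(4, 115) = 34541/2166 + 24458/4 = 34541*(1/2166) + 24458*(1/4) = 34541/2166 + 12229/2 = 6639274/1083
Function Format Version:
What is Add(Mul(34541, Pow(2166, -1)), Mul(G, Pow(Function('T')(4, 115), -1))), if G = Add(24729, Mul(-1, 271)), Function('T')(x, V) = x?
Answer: Rational(6639274, 1083) ≈ 6130.4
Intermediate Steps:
G = 24458 (G = Add(24729, -271) = 24458)
Add(Mul(34541, Pow(2166, -1)), Mul(G, Pow(Function('T')(4, 115), -1))) = Add(Mul(34541, Pow(2166, -1)), Mul(24458, Pow(4, -1))) = Add(Mul(34541, Rational(1, 2166)), Mul(24458, Rational(1, 4))) = Add(Rational(34541, 2166), Rational(12229, 2)) = Rational(6639274, 1083)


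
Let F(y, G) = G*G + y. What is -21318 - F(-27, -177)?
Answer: -52620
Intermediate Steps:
F(y, G) = y + G**2 (F(y, G) = G**2 + y = y + G**2)
-21318 - F(-27, -177) = -21318 - (-27 + (-177)**2) = -21318 - (-27 + 31329) = -21318 - 1*31302 = -21318 - 31302 = -52620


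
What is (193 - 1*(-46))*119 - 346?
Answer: 28095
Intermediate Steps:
(193 - 1*(-46))*119 - 346 = (193 + 46)*119 - 346 = 239*119 - 346 = 28441 - 346 = 28095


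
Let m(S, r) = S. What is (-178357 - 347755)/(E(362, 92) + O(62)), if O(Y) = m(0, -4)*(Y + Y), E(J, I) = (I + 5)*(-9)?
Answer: 526112/873 ≈ 602.65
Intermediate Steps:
E(J, I) = -45 - 9*I (E(J, I) = (5 + I)*(-9) = -45 - 9*I)
O(Y) = 0 (O(Y) = 0*(Y + Y) = 0*(2*Y) = 0)
(-178357 - 347755)/(E(362, 92) + O(62)) = (-178357 - 347755)/((-45 - 9*92) + 0) = -526112/((-45 - 828) + 0) = -526112/(-873 + 0) = -526112/(-873) = -526112*(-1/873) = 526112/873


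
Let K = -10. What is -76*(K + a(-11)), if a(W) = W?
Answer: 1596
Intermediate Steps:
-76*(K + a(-11)) = -76*(-10 - 11) = -76*(-21) = 1596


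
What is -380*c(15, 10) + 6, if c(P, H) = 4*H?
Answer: -15194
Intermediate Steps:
-380*c(15, 10) + 6 = -1520*10 + 6 = -380*40 + 6 = -15200 + 6 = -15194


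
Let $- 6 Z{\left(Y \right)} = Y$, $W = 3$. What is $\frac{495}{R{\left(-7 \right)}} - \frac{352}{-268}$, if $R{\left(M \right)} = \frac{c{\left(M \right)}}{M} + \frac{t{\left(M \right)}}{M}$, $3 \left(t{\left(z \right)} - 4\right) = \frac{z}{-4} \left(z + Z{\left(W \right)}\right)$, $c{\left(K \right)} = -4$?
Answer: $\frac{53152}{67} \approx 793.31$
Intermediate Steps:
$Z{\left(Y \right)} = - \frac{Y}{6}$
$t{\left(z \right)} = 4 - \frac{z \left(- \frac{1}{2} + z\right)}{12}$ ($t{\left(z \right)} = 4 + \frac{\frac{z}{-4} \left(z - \frac{1}{2}\right)}{3} = 4 + \frac{z \left(- \frac{1}{4}\right) \left(z - \frac{1}{2}\right)}{3} = 4 + \frac{- \frac{z}{4} \left(- \frac{1}{2} + z\right)}{3} = 4 + \frac{\left(- \frac{1}{4}\right) z \left(- \frac{1}{2} + z\right)}{3} = 4 - \frac{z \left(- \frac{1}{2} + z\right)}{12}$)
$R{\left(M \right)} = - \frac{4}{M} + \frac{4 - \frac{M^{2}}{12} + \frac{M}{24}}{M}$
$\frac{495}{R{\left(-7 \right)}} - \frac{352}{-268} = \frac{495}{\frac{1}{24} - - \frac{7}{12}} - \frac{352}{-268} = \frac{495}{\frac{1}{24} + \frac{7}{12}} - - \frac{88}{67} = \frac{495}{\frac{5}{8}} + \frac{88}{67} = 495 \cdot \frac{8}{5} + \frac{88}{67} = 792 + \frac{88}{67} = \frac{53152}{67}$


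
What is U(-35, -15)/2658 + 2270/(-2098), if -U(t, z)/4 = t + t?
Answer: -1361555/1394121 ≈ -0.97664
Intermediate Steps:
U(t, z) = -8*t (U(t, z) = -4*(t + t) = -8*t)
U(-35, -15)/2658 + 2270/(-2098) = -8*(-35)/2658 + 2270/(-2098) = 280*(1/2658) + 2270*(-1/2098) = 140/1329 - 1135/1049 = -1361555/1394121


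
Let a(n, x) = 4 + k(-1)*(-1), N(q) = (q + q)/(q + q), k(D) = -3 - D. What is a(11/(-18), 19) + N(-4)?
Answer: 7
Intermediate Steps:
N(q) = 1 (N(q) = (2*q)/((2*q)) = (2*q)*(1/(2*q)) = 1)
a(n, x) = 6 (a(n, x) = 4 + (-3 - 1*(-1))*(-1) = 4 + (-3 + 1)*(-1) = 4 - 2*(-1) = 4 + 2 = 6)
a(11/(-18), 19) + N(-4) = 6 + 1 = 7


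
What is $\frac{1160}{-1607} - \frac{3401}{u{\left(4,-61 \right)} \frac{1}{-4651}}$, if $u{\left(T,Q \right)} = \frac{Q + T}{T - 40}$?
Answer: $\frac{16054488076}{1607} \approx 9.9904 \cdot 10^{6}$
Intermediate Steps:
$u{\left(T,Q \right)} = \frac{Q + T}{-40 + T}$
$\frac{1160}{-1607} - \frac{3401}{u{\left(4,-61 \right)} \frac{1}{-4651}} = \frac{1160}{-1607} - \frac{3401}{\frac{-61 + 4}{-40 + 4} \frac{1}{-4651}} = 1160 \left(- \frac{1}{1607}\right) - \frac{3401}{\frac{1}{-36} \left(-57\right) \left(- \frac{1}{4651}\right)} = - \frac{1160}{1607} - \frac{3401}{\left(- \frac{1}{36}\right) \left(-57\right) \left(- \frac{1}{4651}\right)} = - \frac{1160}{1607} - \frac{3401}{\frac{19}{12} \left(- \frac{1}{4651}\right)} = - \frac{1160}{1607} - \frac{3401}{- \frac{19}{55812}} = - \frac{1160}{1607} - -9990348 = - \frac{1160}{1607} + 9990348 = \frac{16054488076}{1607}$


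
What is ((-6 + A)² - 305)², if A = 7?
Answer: 92416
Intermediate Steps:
((-6 + A)² - 305)² = ((-6 + 7)² - 305)² = (1² - 305)² = (1 - 305)² = (-304)² = 92416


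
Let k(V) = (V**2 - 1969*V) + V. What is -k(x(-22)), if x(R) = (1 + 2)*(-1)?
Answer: -5913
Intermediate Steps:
x(R) = -3 (x(R) = 3*(-1) = -3)
k(V) = V**2 - 1968*V
-k(x(-22)) = -(-3)*(-1968 - 3) = -(-3)*(-1971) = -1*5913 = -5913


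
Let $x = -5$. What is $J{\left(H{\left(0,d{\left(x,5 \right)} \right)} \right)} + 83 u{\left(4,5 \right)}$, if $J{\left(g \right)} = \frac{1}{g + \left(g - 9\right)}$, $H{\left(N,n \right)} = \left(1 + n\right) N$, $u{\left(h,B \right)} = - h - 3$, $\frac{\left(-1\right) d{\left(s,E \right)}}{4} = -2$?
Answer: $- \frac{5230}{9} \approx -581.11$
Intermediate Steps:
$d{\left(s,E \right)} = 8$ ($d{\left(s,E \right)} = \left(-4\right) \left(-2\right) = 8$)
$u{\left(h,B \right)} = -3 - h$
$H{\left(N,n \right)} = N \left(1 + n\right)$
$J{\left(g \right)} = \frac{1}{-9 + 2 g}$ ($J{\left(g \right)} = \frac{1}{g + \left(-9 + g\right)} = \frac{1}{-9 + 2 g}$)
$J{\left(H{\left(0,d{\left(x,5 \right)} \right)} \right)} + 83 u{\left(4,5 \right)} = \frac{1}{-9 + 2 \cdot 0 \left(1 + 8\right)} + 83 \left(-3 - 4\right) = \frac{1}{-9 + 2 \cdot 0 \cdot 9} + 83 \left(-3 - 4\right) = \frac{1}{-9 + 2 \cdot 0} + 83 \left(-7\right) = \frac{1}{-9 + 0} - 581 = \frac{1}{-9} - 581 = - \frac{1}{9} - 581 = - \frac{5230}{9}$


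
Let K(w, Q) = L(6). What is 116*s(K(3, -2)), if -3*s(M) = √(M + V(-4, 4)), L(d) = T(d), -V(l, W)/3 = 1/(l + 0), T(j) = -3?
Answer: -58*I ≈ -58.0*I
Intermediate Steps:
V(l, W) = -3/l (V(l, W) = -3/(l + 0) = -3/l)
L(d) = -3
K(w, Q) = -3
s(M) = -√(¾ + M)/3 (s(M) = -√(M - 3/(-4))/3 = -√(M - 3*(-¼))/3 = -√(M + ¾)/3 = -√(¾ + M)/3)
116*s(K(3, -2)) = 116*(-√(3 + 4*(-3))/6) = 116*(-√(3 - 12)/6) = 116*(-I/2) = -58*I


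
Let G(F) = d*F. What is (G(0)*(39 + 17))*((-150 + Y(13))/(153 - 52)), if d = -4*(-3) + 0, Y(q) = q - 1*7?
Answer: 0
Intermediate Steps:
Y(q) = -7 + q (Y(q) = q - 7 = -7 + q)
d = 12 (d = 12 + 0 = 12)
G(F) = 12*F
(G(0)*(39 + 17))*((-150 + Y(13))/(153 - 52)) = ((12*0)*(39 + 17))*((-150 + (-7 + 13))/(153 - 52)) = (0*56)*((-150 + 6)/101) = 0*(-144*1/101) = 0*(-144/101) = 0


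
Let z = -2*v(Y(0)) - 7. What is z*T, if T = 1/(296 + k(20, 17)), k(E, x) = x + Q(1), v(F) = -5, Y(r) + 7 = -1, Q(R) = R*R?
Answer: 3/314 ≈ 0.0095541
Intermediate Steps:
Q(R) = R**2
Y(r) = -8 (Y(r) = -7 - 1 = -8)
k(E, x) = 1 + x (k(E, x) = x + 1**2 = x + 1 = 1 + x)
z = 3 (z = -2*(-5) - 7 = 10 - 7 = 3)
T = 1/314 (T = 1/(296 + (1 + 17)) = 1/(296 + 18) = 1/314 ≈ 0.0031847)
z*T = 3*(1/314) = 3/314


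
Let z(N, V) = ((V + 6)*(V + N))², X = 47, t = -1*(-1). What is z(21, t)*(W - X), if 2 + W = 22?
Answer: -640332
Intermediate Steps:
W = 20 (W = -2 + 22 = 20)
t = 1
z(N, V) = (6 + V)²*(N + V)² (z(N, V) = ((6 + V)*(N + V))² = (6 + V)²*(N + V)²)
z(21, t)*(W - X) = ((6 + 1)²*(21 + 1)²)*(20 - 1*47) = (7²*22²)*(20 - 47) = (49*484)*(-27) = 23716*(-27) = -640332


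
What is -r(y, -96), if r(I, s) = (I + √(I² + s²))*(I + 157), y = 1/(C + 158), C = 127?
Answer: -44746/81225 - 44746*√748569601/81225 ≈ -15073.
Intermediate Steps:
y = 1/285 (y = 1/(127 + 158) = 1/285 ≈ 0.0035088)
r(I, s) = (157 + I)*(I + √(I² + s²)) (r(I, s) = (I + √(I² + s²))*(157 + I) = (157 + I)*(I + √(I² + s²)))
-r(y, -96) = -((1/285)² + 157*(1/285) + 157*√((1/285)² + (-96)²) + √((1/285)² + (-96)²)/285) = -(1/81225 + 157/285 + 157*√(1/81225 + 9216) + √(1/81225 + 9216)/285) = -(1/81225 + 157/285 + 157*√(748569601/81225) + √(748569601/81225)/285) = -(1/81225 + 157/285 + 157*(√748569601/285) + (√748569601/285)/285) = -(1/81225 + 157/285 + 157*√748569601/285 + √748569601/81225) = -(44746/81225 + 44746*√748569601/81225) = -44746/81225 - 44746*√748569601/81225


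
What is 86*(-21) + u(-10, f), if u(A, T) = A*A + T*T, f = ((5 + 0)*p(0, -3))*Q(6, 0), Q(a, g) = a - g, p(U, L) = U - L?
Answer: 6394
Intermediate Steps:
f = 90 (f = ((5 + 0)*(0 - 1*(-3)))*(6 - 1*0) = (5*(0 + 3))*(6 + 0) = (5*3)*6 = 15*6 = 90)
u(A, T) = A² + T²
86*(-21) + u(-10, f) = 86*(-21) + ((-10)² + 90²) = -1806 + (100 + 8100) = -1806 + 8200 = 6394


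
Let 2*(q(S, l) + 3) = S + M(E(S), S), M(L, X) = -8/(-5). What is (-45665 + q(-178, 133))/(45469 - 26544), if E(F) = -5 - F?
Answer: -228781/94625 ≈ -2.4178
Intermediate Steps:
M(L, X) = 8/5 (M(L, X) = -8*(-⅕) = 8/5)
q(S, l) = -11/5 + S/2 (q(S, l) = -3 + (S + 8/5)/2 = -3 + (8/5 + S)/2 = -3 + (⅘ + S/2) = -11/5 + S/2)
(-45665 + q(-178, 133))/(45469 - 26544) = (-45665 + (-11/5 + (½)*(-178)))/(45469 - 26544) = (-45665 + (-11/5 - 89))/18925 = (-45665 - 456/5)*(1/18925) = -228781/5*1/18925 = -228781/94625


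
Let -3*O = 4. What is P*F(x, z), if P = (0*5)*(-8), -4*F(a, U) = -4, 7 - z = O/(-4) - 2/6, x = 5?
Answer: 0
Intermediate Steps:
O = -4/3 (O = -1/3*4 = -4/3 ≈ -1.3333)
z = 7 (z = 7 - (-4/3/(-4) - 2/6) = 7 - (-4/3*(-1/4) - 2*1/6) = 7 - (1/3 - 1/3) = 7 - 1*0 = 7 + 0 = 7)
F(a, U) = 1 (F(a, U) = -1/4*(-4) = 1)
P = 0 (P = 0*(-8) = 0)
P*F(x, z) = 0*1 = 0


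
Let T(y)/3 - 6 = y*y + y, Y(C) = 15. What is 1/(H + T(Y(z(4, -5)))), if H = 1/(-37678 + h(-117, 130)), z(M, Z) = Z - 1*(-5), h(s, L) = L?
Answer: 37548/27710423 ≈ 0.0013550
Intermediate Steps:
z(M, Z) = 5 + Z (z(M, Z) = Z + 5 = 5 + Z)
H = -1/37548 (H = 1/(-37678 + 130) = 1/(-37548) = -1/37548 ≈ -2.6633e-5)
T(y) = 18 + 3*y + 3*y² (T(y) = 18 + 3*(y*y + y) = 18 + 3*(y² + y) = 18 + 3*(y + y²) = 18 + (3*y + 3*y²) = 18 + 3*y + 3*y²)
1/(H + T(Y(z(4, -5)))) = 1/(-1/37548 + (18 + 3*15 + 3*15²)) = 1/(-1/37548 + (18 + 45 + 3*225)) = 1/(-1/37548 + (18 + 45 + 675)) = 1/(-1/37548 + 738) = 1/(27710423/37548) = 37548/27710423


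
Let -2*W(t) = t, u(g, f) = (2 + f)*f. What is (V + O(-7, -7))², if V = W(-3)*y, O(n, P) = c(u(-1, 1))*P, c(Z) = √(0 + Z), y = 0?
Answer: 147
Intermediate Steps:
u(g, f) = f*(2 + f)
W(t) = -t/2
c(Z) = √Z
O(n, P) = P*√3 (O(n, P) = √(1*(2 + 1))*P = √(1*3)*P = √3*P = P*√3)
V = 0 (V = -½*(-3)*0 = (3/2)*0 = 0)
(V + O(-7, -7))² = (0 - 7*√3)² = (-7*√3)² = 147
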